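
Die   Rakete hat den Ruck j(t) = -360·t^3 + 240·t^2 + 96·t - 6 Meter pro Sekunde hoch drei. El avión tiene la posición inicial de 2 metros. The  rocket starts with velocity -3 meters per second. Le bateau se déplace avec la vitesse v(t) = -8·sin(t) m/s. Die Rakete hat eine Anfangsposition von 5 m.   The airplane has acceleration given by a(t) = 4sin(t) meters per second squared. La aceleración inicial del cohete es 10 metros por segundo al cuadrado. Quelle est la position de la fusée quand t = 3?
Nous devons intégrer notre équation du jerk j(t) = -360·t^3 + 240·t^2 + 96·t - 6 3 fois. La primitive du jerk, avec a(0) = 10, donne l'accélération: a(t) = -90·t^4 + 80·t^3 + 48·t^2 - 6·t + 10. En prenant ∫a(t)dt et en appliquant v(0) = -3, nous trouvons v(t) = -18·t^5 + 20·t^4 + 16·t^3 - 3·t^2 + 10·t - 3. En prenant ∫v(t)dt et en appliquant x(0) = 5, nous trouvons x(t) = -3·t^6 + 4·t^5 + 4·t^4 - t^3 + 5·t^2 - 3·t + 5. De l'équation de la position x(t) = -3·t^6 + 4·t^5 + 4·t^4 - t^3 + 5·t^2 - 3·t + 5, nous substituons t = 3 pour obtenir x = -877.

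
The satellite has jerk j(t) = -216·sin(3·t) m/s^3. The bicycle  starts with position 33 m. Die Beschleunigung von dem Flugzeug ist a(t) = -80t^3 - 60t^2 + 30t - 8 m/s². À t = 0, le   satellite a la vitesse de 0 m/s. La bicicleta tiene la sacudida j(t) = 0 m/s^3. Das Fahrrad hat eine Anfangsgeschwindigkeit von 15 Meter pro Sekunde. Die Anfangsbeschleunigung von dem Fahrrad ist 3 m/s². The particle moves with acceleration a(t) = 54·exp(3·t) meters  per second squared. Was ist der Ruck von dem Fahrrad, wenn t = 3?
Mit j(t) = 0 und Einsetzen von t = 3, finden wir j = 0.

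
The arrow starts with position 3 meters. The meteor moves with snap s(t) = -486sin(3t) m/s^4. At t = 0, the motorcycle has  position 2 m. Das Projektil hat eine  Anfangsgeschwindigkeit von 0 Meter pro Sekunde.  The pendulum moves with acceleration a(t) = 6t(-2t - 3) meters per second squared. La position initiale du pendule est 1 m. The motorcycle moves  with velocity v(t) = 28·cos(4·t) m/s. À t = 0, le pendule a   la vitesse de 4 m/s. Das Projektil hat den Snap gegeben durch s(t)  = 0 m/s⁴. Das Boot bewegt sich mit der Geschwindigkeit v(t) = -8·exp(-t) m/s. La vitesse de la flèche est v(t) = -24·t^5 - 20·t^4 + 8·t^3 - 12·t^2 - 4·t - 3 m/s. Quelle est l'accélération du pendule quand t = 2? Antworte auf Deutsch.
Mit a(t) = 6·t·(-2·t - 3) und Einsetzen von t = 2, finden wir a = -84.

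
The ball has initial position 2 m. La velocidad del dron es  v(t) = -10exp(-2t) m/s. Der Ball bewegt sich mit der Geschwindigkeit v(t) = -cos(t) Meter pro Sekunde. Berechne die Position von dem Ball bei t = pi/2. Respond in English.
We need to integrate our velocity equation v(t) = -cos(t) 1 time. Finding the antiderivative of v(t) and using x(0) = 2: x(t) = 2 - sin(t). We have position x(t) = 2 - sin(t). Substituting t = pi/2: x(pi/2) = 1.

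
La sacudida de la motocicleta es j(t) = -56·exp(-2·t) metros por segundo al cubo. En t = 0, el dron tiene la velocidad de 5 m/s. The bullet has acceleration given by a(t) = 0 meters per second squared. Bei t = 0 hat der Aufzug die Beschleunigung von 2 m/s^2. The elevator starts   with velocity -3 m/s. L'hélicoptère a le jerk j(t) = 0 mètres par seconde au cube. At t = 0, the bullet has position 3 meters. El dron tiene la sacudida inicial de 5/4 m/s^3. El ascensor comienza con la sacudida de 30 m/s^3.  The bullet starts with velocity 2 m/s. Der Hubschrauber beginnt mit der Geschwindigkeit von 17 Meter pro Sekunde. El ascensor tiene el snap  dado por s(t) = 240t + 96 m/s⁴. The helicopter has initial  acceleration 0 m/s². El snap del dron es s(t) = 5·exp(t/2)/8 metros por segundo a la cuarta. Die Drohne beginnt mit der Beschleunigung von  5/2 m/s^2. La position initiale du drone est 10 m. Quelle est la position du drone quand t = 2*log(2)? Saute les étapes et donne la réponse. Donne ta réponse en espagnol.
En t = 2*log(2), x = 20.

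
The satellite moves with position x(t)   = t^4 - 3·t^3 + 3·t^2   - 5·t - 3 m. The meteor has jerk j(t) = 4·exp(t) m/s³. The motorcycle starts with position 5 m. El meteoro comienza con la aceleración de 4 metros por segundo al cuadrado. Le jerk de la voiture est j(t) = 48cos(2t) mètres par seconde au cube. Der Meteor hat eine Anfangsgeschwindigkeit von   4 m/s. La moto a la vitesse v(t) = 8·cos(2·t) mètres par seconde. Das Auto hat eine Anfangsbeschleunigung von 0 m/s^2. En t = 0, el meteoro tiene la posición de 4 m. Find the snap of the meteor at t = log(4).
To solve this, we need to take 1 derivative of our jerk equation j(t) = 4·exp(t). Taking d/dt of j(t), we find s(t) = 4·exp(t). Using s(t) = 4·exp(t) and substituting t = log(4), we find s = 16.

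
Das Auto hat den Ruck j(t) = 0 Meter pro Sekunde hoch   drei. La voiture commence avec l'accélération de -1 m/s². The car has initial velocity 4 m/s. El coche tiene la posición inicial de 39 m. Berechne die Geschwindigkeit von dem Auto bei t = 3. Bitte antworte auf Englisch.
To find the answer, we compute 2 antiderivatives of j(t) = 0. Finding the antiderivative of j(t) and using a(0) = -1: a(t) = -1. Integrating acceleration and using the initial condition v(0) = 4, we get v(t) = 4 - t. Using v(t) = 4 - t and substituting t = 3, we find v = 1.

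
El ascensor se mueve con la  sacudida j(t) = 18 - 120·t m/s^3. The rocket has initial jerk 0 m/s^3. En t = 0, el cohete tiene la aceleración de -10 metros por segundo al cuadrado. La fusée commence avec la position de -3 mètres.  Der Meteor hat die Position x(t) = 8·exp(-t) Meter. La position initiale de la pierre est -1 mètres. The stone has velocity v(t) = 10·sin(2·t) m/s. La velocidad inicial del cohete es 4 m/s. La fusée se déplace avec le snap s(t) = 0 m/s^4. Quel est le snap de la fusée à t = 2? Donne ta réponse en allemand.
Wir haben den Snap s(t) = 0. Durch Einsetzen von t = 2: s(2) = 0.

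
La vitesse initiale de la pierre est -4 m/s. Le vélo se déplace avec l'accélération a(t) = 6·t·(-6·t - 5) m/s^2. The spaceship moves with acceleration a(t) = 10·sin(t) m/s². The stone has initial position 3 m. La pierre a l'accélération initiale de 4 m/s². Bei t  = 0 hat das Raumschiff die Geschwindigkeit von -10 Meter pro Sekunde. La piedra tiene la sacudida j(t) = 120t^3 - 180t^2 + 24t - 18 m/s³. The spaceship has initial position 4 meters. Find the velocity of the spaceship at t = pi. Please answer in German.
Wir müssen unsere Gleichung für die Beschleunigung a(t) = 10·sin(t) 1-mal integrieren. Das Integral von der Beschleunigung, mit v(0) = -10, ergibt die Geschwindigkeit: v(t) = -10·cos(t). Aus der Gleichung für die Geschwindigkeit v(t) = -10·cos(t), setzen wir t = pi ein und erhalten v = 10.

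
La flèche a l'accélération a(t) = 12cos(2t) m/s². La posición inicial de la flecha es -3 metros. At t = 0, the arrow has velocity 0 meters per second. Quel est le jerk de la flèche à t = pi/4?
En partant de l'accélération a(t) = 12·cos(2·t), nous prenons 1 dérivée. En dérivant l'accélération, nous obtenons le jerk: j(t) = -24·sin(2·t). Nous avons le jerk j(t) = -24·sin(2·t). En substituant t = pi/4: j(pi/4) = -24.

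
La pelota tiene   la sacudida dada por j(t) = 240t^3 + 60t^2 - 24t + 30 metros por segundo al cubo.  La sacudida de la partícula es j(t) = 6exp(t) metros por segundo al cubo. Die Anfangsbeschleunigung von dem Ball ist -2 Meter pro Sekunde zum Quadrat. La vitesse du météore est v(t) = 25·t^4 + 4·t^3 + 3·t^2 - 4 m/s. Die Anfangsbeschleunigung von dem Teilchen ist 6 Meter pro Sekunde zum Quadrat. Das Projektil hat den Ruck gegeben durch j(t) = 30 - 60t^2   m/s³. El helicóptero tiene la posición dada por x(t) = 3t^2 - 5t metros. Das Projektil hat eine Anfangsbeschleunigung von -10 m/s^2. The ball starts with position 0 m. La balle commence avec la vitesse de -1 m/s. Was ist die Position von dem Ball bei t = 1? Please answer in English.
To solve this, we need to take 3 integrals of our jerk equation j(t) = 240·t^3 + 60·t^2 - 24·t + 30. The antiderivative of jerk is acceleration. Using a(0) = -2, we get a(t) = 60·t^4 + 20·t^3 - 12·t^2 + 30·t - 2. The antiderivative of acceleration, with v(0) = -1, gives velocity: v(t) = 12·t^5 + 5·t^4 - 4·t^3 + 15·t^2 - 2·t - 1. The antiderivative of velocity is position. Using x(0) = 0, we get x(t) = 2·t^6 + t^5 - t^4 + 5·t^3 - t^2 - t. We have position x(t) = 2·t^6 + t^5 - t^4 + 5·t^3 - t^2 - t. Substituting t = 1: x(1) = 5.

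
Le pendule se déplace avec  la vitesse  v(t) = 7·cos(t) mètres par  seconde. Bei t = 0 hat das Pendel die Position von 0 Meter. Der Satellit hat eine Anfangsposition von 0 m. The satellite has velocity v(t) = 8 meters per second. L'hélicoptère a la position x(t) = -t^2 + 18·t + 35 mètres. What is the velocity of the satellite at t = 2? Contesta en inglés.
From the given velocity equation v(t) = 8, we substitute t = 2 to get v = 8.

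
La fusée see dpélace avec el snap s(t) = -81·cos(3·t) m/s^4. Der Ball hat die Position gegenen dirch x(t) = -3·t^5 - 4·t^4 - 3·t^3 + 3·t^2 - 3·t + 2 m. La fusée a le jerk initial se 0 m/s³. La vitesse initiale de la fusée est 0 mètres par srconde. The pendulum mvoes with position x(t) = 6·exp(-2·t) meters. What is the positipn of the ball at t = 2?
Using x(t) = -3·t^5 - 4·t^4 - 3·t^3 + 3·t^2 - 3·t + 2 and substituting t = 2, we find x = -176.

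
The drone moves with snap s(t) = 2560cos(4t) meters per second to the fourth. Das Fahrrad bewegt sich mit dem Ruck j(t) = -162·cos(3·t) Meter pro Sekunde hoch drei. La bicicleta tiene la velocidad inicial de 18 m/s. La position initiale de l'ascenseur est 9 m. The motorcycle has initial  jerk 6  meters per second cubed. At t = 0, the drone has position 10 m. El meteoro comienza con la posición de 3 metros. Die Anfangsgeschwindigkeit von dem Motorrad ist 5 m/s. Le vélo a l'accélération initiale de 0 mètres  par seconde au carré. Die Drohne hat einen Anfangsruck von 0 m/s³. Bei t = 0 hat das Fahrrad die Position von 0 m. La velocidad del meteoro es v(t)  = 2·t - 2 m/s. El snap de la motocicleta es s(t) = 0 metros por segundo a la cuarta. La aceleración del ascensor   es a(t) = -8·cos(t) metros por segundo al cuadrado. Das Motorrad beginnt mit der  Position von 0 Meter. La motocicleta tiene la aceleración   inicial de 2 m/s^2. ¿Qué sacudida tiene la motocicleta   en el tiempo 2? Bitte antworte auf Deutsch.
Um dies zu lösen, müssen wir 1 Integral unserer Gleichung für den Snap s(t) = 0 finden. Mit ∫s(t)dt und Anwendung von j(0) = 6, finden wir j(t) = 6. Mit j(t) = 6 und Einsetzen von t = 2, finden wir j = 6.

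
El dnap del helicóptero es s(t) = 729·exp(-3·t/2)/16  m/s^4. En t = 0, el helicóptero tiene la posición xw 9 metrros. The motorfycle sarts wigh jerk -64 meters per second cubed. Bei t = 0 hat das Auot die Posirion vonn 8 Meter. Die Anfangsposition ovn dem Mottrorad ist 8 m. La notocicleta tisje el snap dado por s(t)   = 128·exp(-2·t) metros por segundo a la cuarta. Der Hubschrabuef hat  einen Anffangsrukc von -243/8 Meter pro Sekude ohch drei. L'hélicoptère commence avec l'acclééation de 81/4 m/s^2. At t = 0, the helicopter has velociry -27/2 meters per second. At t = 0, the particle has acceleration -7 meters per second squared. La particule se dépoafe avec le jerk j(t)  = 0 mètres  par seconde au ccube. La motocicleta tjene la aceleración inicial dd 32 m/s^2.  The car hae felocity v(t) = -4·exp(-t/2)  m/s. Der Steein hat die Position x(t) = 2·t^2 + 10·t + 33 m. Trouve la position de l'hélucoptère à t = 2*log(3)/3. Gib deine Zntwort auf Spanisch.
Partiendo del snap s(t) = 729·exp(-3·t/2)/16, tomamos 4 antiderivadas. La antiderivada del snap, con j(0) = -243/8, da la sacudida: j(t) = -243·exp(-3·t/2)/8. La integral de la sacudida es la aceleración. Usando a(0) = 81/4, obtenemos a(t) = 81·exp(-3·t/2)/4. Integrando la aceleración y usando la condición inicial v(0) = -27/2, obtenemos v(t) = -27·exp(-3·t/2)/2. Tomando ∫v(t)dt y aplicando x(0) = 9, encontramos x(t) = 9·exp(-3·t/2). Tenemos la posición x(t) = 9·exp(-3·t/2). Sustituyendo t = 2*log(3)/3: x(2*log(3)/3) = 3.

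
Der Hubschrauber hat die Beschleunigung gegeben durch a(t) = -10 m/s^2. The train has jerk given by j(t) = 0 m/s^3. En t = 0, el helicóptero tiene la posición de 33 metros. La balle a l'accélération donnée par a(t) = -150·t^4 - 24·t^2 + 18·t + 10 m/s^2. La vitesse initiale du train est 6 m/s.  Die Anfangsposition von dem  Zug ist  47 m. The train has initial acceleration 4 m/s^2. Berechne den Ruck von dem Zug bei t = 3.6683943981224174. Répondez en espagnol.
Usando j(t) = 0 y sustituyendo t = 3.6683943981224174, encontramos j = 0.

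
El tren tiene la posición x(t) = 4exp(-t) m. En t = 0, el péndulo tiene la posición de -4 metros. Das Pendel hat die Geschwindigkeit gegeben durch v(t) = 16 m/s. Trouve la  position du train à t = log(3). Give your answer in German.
Mit x(t) = 4·exp(-t) und Einsetzen von t = log(3), finden wir x = 4/3.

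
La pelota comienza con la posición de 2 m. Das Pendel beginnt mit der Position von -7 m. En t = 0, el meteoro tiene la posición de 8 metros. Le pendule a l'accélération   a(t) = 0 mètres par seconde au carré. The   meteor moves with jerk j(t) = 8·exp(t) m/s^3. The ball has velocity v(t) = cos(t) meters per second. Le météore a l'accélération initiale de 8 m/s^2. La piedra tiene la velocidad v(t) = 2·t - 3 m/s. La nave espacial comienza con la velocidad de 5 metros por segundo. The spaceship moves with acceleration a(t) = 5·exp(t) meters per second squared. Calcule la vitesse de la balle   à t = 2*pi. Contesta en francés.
Nous avons la vitesse v(t) = cos(t). En substituant t = 2*pi: v(2*pi) = 1.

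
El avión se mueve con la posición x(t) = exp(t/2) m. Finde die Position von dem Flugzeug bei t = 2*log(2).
Wir haben die Position x(t) = exp(t/2). Durch Einsetzen von t = 2*log(2): x(2*log(2)) = 2.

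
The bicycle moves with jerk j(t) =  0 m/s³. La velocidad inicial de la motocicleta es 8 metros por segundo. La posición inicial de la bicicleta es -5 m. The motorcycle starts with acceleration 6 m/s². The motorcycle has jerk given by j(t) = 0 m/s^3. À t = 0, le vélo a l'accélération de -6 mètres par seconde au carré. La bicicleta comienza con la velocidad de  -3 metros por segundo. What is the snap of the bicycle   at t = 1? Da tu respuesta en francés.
Pour résoudre ceci, nous devons prendre 1 dérivée de notre équation du jerk j(t) = 0. En dérivant le jerk, nous obtenons le snap: s(t) = 0. Nous avons le snap s(t) = 0. En substituant t = 1: s(1) = 0.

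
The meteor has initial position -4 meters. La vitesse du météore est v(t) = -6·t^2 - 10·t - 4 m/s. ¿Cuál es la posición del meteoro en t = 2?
Partiendo de la velocidad v(t) = -6·t^2 - 10·t - 4, tomamos 1 antiderivada. Integrando la velocidad y usando la condición inicial x(0) = -4, obtenemos x(t) = -2·t^3 - 5·t^2 - 4·t - 4. Tenemos la posición x(t) = -2·t^3 - 5·t^2 - 4·t - 4. Sustituyendo t = 2: x(2) = -48.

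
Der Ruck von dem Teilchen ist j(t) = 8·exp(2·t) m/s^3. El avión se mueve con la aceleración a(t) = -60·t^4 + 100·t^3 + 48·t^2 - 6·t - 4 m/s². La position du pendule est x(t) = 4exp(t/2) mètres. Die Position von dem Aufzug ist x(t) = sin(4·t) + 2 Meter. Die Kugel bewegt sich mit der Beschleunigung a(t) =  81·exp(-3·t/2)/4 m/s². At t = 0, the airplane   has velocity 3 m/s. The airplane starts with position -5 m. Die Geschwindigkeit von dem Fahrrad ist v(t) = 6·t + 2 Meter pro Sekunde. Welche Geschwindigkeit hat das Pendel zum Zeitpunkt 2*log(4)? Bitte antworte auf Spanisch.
Debemos derivar nuestra ecuación de la posición x(t) = 4·exp(t/2) 1 vez. La derivada de la posición da la velocidad: v(t) = 2·exp(t/2). Usando v(t) = 2·exp(t/2) y sustituyendo t = 2*log(4), encontramos v = 8.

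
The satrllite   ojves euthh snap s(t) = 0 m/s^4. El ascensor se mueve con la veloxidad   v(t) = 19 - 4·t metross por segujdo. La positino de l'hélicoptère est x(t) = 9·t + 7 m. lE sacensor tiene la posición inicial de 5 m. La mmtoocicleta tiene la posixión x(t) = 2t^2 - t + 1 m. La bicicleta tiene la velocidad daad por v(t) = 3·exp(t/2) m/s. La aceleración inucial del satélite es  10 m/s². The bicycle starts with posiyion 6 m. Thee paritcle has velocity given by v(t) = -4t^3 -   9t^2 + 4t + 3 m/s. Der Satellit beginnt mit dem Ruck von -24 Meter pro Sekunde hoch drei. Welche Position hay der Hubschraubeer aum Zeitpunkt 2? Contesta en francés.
En utilisant x(t) = 9·t + 7 et en substituant t = 2, nous trouvons x = 25.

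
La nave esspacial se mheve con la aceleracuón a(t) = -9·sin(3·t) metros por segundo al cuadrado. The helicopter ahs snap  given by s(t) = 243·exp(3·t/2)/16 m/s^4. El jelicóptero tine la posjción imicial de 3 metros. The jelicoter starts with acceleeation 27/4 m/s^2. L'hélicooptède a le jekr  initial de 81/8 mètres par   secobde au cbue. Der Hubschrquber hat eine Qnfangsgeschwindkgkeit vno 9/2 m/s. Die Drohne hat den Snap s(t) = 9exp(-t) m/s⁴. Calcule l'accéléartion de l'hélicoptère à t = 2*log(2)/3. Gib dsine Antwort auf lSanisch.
Debemos encontrar la antiderivada de nuestra ecuación del snap s(t) = 243·exp(3·t/2)/16 2 veces. Integrando el snap y usando la condición inicial j(0) = 81/8, obtenemos j(t) = 81·exp(3·t/2)/8. Integrando la sacudida y usando la condición inicial a(0) = 27/4, obtenemos a(t) = 27·exp(3·t/2)/4. Usando a(t) = 27·exp(3·t/2)/4 y sustituyendo t = 2*log(2)/3, encontramos a = 27/2.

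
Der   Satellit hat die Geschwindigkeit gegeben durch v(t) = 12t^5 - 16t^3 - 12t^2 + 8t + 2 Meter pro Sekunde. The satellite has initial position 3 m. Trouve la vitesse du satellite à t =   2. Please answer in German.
Wir haben die Geschwindigkeit v(t) = 12·t^5 - 16·t^3 - 12·t^2 + 8·t + 2. Durch Einsetzen von t = 2: v(2) = 226.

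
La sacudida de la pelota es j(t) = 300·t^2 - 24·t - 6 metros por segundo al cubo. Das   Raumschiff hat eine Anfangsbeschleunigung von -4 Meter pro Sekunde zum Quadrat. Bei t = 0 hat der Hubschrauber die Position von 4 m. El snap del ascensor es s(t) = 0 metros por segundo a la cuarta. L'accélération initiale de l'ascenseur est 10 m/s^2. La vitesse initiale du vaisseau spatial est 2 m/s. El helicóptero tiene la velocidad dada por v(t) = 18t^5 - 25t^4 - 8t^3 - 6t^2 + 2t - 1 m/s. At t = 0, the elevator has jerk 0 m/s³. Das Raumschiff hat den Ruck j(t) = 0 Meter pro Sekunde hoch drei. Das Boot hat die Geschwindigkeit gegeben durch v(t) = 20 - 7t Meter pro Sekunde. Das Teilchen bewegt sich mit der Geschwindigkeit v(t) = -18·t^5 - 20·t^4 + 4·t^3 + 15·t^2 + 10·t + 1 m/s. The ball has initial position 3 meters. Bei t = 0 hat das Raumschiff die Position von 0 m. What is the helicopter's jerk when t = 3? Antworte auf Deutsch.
Wir müssen unsere Gleichung für die Geschwindigkeit v(t) = 18·t^5 - 25·t^4 - 8·t^3 - 6·t^2 + 2·t - 1 2-mal ableiten. Durch Ableiten von der Geschwindigkeit erhalten wir die Beschleunigung: a(t) = 90·t^4 - 100·t^3 - 24·t^2 - 12·t + 2. Die Ableitung von der Beschleunigung ergibt den Ruck: j(t) = 360·t^3 - 300·t^2 - 48·t - 12. Wir haben den Ruck j(t) = 360·t^3 - 300·t^2 - 48·t - 12. Durch Einsetzen von t = 3: j(3) = 6864.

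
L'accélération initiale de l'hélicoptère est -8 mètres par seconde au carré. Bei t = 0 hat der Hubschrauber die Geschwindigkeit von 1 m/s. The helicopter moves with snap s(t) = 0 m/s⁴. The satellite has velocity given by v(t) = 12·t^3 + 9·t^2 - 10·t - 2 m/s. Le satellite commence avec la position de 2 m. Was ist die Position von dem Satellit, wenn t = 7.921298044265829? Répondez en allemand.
Ausgehend von der Geschwindigkeit v(t) = 12·t^3 + 9·t^2 - 10·t - 2, nehmen wir 1 Stammfunktion. Durch Integration von der Geschwindigkeit und Verwendung der Anfangsbedingung x(0) = 2, erhalten wir x(t) = 3·t^4 + 3·t^3 - 5·t^2 - 2·t + 2. Aus der Gleichung für die Position x(t) = 3·t^4 + 3·t^3 - 5·t^2 - 2·t + 2, setzen wir t = 7.921298044265829 ein und erhalten x = 12975.0787558013.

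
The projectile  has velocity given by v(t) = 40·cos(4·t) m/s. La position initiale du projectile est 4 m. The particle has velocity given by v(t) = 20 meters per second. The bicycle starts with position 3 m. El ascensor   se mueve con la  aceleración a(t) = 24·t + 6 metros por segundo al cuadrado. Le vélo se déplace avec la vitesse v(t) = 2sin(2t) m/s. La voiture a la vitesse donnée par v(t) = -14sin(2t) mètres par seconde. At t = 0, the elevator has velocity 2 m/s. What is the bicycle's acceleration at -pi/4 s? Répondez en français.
En partant de la vitesse v(t) = 2·sin(2·t), nous prenons 1 dérivée. La dérivée de la vitesse donne l'accélération: a(t) = 4·cos(2·t). Nous avons l'accélération a(t) = 4·cos(2·t). En substituant t = -pi/4: a(-pi/4) = 0.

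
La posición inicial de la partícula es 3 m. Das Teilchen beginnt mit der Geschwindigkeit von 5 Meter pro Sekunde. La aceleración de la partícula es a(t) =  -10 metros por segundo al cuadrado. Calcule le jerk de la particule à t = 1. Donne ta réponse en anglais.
To solve this, we need to take 1 derivative of our acceleration equation a(t) = -10. Differentiating acceleration, we get jerk: j(t) = 0. We have jerk j(t) = 0. Substituting t = 1: j(1) = 0.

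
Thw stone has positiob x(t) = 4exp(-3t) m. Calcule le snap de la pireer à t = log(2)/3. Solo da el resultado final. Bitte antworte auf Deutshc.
Die Antwort ist 162.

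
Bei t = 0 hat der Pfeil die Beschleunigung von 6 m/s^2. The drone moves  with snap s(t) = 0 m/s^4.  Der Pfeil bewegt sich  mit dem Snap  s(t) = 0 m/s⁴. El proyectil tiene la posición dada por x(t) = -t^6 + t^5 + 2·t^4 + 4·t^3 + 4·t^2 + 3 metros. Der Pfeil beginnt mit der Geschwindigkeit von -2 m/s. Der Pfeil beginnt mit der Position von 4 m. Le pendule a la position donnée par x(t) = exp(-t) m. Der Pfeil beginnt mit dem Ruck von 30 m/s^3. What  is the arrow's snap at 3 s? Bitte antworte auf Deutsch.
Mit s(t) = 0 und Einsetzen von t = 3, finden wir s = 0.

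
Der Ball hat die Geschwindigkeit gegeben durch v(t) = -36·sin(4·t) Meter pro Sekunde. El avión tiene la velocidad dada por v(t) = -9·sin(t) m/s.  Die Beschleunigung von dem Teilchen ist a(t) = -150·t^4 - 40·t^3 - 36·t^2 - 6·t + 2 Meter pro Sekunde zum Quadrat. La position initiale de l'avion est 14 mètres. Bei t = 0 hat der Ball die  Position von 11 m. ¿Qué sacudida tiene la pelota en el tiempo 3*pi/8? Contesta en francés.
Pour résoudre ceci, nous devons prendre 2 dérivées de notre équation de la vitesse v(t) = -36·sin(4·t). En dérivant la vitesse, nous obtenons l'accélération: a(t) = -144·cos(4·t). En dérivant l'accélération, nous obtenons le jerk: j(t) = 576·sin(4·t). De l'équation du jerk j(t) = 576·sin(4·t), nous substituons t = 3*pi/8 pour obtenir j = -576.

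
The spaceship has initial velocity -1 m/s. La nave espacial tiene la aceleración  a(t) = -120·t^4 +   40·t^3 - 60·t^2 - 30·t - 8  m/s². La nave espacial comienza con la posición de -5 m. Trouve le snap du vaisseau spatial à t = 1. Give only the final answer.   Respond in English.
s(1) = -1320.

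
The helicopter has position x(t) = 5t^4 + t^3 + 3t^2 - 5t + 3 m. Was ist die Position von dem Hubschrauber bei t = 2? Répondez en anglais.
From the given position equation x(t) = 5·t^4 + t^3 + 3·t^2 - 5·t + 3, we substitute t = 2 to get x = 93.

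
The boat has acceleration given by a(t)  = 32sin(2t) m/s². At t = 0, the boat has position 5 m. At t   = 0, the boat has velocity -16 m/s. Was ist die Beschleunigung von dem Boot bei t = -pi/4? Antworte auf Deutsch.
Wir haben die Beschleunigung a(t) = 32·sin(2·t). Durch Einsetzen von t = -pi/4: a(-pi/4) = -32.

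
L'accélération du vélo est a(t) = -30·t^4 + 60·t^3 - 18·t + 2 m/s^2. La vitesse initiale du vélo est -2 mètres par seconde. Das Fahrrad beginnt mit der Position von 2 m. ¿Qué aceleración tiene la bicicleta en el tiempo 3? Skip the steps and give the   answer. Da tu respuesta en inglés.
The answer is -862.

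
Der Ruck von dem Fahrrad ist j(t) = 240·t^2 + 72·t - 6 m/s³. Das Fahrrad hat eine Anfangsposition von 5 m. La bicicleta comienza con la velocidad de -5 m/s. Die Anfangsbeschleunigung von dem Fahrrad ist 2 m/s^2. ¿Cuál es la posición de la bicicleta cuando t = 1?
Para resolver esto, necesitamos tomar 3 antiderivadas de nuestra ecuación de la sacudida j(t) = 240·t^2 + 72·t - 6. Integrando la sacudida y usando la condición inicial a(0) = 2, obtenemos a(t) = 80·t^3 + 36·t^2 - 6·t + 2. Integrando la aceleración y usando la condición inicial v(0) = -5, obtenemos v(t) = 20·t^4 + 12·t^3 - 3·t^2 + 2·t - 5. Tomando ∫v(t)dt y aplicando x(0) = 5, encontramos x(t) = 4·t^5 + 3·t^4 - t^3 + t^2 - 5·t + 5. Tenemos la posición x(t) = 4·t^5 + 3·t^4 - t^3 + t^2 - 5·t + 5. Sustituyendo t = 1: x(1) = 7.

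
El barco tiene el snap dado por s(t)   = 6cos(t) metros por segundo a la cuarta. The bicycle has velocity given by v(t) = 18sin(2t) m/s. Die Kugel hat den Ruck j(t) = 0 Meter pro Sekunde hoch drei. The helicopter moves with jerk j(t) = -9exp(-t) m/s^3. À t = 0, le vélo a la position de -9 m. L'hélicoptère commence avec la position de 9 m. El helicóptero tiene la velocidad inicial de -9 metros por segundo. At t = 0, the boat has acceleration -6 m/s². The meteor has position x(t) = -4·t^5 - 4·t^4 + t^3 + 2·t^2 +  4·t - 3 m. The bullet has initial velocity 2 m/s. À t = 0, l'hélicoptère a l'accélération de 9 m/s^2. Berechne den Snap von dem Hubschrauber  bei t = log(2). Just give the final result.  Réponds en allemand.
Bei t = log(2), s = 9/2.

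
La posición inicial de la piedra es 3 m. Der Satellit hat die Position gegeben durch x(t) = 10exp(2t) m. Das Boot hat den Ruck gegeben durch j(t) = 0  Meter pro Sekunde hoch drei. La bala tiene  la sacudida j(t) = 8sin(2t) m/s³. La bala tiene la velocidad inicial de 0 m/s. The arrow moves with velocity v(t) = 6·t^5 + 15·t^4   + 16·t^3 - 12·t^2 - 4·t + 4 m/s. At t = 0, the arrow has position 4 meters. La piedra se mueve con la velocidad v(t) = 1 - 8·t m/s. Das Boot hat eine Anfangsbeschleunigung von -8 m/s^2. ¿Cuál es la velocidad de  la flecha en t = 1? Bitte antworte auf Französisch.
De l'équation de la vitesse v(t) = 6·t^5 + 15·t^4 + 16·t^3 - 12·t^2 - 4·t + 4, nous substituons t = 1 pour obtenir v = 25.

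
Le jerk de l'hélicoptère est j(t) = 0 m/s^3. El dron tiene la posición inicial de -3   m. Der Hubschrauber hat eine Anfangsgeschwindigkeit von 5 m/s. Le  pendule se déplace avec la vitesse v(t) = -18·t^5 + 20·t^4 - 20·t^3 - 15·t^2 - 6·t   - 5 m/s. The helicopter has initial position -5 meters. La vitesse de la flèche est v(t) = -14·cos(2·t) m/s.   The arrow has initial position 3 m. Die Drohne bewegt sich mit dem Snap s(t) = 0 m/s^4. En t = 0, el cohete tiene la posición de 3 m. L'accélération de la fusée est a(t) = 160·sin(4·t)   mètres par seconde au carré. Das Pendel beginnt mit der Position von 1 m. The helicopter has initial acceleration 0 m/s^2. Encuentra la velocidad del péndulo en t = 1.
Usando v(t) = -18·t^5 + 20·t^4 - 20·t^3 - 15·t^2 - 6·t - 5 y sustituyendo t = 1, encontramos v = -44.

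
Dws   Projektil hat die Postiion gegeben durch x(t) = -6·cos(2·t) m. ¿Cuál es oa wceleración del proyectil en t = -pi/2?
Partiendo de la posición x(t) = -6·cos(2·t), tomamos 2 derivadas. Derivando la posición, obtenemos la velocidad: v(t) = 12·sin(2·t). Tomando d/dt de v(t), encontramos a(t) = 24·cos(2·t). Usando a(t) = 24·cos(2·t) y sustituyendo t = -pi/2, encontramos a = -24.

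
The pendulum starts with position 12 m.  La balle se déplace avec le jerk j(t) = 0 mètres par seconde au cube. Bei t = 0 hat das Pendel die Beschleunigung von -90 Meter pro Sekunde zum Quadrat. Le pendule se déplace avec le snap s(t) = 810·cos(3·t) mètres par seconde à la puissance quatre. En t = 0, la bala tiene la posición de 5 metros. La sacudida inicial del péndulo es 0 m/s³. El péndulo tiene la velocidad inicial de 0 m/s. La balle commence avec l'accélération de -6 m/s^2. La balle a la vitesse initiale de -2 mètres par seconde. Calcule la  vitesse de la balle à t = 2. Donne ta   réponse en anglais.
To find the answer, we compute 2 antiderivatives of j(t) = 0. Integrating jerk and using the initial condition a(0) = -6, we get a(t) = -6. Finding the antiderivative of a(t) and using v(0) = -2: v(t) = -6·t - 2. We have velocity v(t) = -6·t - 2. Substituting t = 2: v(2) = -14.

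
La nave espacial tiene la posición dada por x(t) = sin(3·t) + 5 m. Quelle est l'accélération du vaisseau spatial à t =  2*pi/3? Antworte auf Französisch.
En partant de la position x(t) = sin(3·t) + 5, nous prenons 2 dérivées. En prenant d/dt de x(t), nous trouvons v(t) = 3·cos(3·t). La dérivée de la vitesse donne l'accélération: a(t) = -9·sin(3·t). De l'équation de l'accélération a(t) = -9·sin(3·t), nous substituons t = 2*pi/3 pour obtenir a = 0.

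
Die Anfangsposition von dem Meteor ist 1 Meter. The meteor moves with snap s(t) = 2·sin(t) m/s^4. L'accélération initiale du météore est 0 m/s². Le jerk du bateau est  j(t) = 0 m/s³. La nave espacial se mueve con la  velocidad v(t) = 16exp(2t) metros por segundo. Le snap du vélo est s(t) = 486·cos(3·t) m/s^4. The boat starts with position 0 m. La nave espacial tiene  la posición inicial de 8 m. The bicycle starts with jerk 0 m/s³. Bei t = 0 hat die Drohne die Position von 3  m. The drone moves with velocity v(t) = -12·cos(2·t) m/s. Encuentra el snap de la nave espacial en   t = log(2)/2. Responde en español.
Debemos derivar nuestra ecuación de la velocidad v(t) = 16·exp(2·t) 3 veces. La derivada de la velocidad da la aceleración: a(t) = 32·exp(2·t). La derivada de la aceleración da la sacudida: j(t) = 64·exp(2·t). Tomando d/dt de j(t), encontramos s(t) = 128·exp(2·t). Usando s(t) = 128·exp(2·t) y sustituyendo t = log(2)/2, encontramos s = 256.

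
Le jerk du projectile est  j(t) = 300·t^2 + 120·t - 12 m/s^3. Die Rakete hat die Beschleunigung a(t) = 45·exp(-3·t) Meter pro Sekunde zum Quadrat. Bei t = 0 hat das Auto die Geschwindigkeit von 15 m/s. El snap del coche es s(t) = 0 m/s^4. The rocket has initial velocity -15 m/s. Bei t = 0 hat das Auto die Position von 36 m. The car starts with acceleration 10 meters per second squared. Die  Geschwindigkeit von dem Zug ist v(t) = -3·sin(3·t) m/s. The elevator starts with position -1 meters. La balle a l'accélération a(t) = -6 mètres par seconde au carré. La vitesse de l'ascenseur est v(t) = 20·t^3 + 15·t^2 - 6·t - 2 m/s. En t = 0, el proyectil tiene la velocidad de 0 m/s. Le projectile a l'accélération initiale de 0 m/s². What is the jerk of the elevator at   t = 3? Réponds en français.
En partant de la vitesse v(t) = 20·t^3 + 15·t^2 - 6·t - 2, nous prenons 2 dérivées. En dérivant la vitesse, nous obtenons l'accélération: a(t) = 60·t^2 + 30·t - 6. En prenant d/dt de a(t), nous trouvons j(t) = 120·t + 30. Nous avons le jerk j(t) = 120·t + 30. En substituant t = 3: j(3) = 390.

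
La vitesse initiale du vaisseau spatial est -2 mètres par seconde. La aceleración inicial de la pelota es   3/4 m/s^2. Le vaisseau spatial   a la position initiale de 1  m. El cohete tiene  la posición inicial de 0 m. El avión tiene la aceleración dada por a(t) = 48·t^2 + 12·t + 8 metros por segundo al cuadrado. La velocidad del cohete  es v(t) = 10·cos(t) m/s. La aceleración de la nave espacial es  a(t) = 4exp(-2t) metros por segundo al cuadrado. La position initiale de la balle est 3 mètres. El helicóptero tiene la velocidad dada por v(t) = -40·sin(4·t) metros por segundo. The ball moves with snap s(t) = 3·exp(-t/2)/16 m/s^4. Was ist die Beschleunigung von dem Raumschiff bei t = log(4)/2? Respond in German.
Mit a(t) = 4·exp(-2·t) und Einsetzen von t = log(4)/2, finden wir a = 1.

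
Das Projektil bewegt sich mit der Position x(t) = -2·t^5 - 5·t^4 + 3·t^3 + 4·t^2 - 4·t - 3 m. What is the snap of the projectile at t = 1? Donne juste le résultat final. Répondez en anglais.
The snap at t = 1 is s = -360.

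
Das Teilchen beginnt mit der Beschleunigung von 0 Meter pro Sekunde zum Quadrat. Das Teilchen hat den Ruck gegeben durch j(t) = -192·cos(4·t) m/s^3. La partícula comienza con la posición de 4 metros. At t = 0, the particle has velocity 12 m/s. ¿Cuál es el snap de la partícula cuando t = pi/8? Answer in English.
We must differentiate our jerk equation j(t) = -192·cos(4·t) 1 time. The derivative of jerk gives snap: s(t) = 768·sin(4·t). We have snap s(t) = 768·sin(4·t). Substituting t = pi/8: s(pi/8) = 768.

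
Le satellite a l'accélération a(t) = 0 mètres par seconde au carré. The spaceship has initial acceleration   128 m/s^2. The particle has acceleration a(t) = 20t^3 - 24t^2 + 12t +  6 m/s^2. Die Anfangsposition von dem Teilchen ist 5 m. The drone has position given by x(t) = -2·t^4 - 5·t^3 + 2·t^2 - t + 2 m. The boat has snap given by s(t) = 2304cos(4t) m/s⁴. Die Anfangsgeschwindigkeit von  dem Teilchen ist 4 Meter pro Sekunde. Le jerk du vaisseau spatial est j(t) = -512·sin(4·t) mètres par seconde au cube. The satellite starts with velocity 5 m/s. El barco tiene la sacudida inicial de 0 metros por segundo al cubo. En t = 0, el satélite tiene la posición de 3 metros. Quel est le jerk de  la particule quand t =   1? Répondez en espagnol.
Para resolver esto, necesitamos tomar 1 derivada de nuestra ecuación de la aceleración a(t) = 20·t^3 - 24·t^2 + 12·t + 6. La derivada de la aceleración da la sacudida: j(t) = 60·t^2 - 48·t + 12. Tenemos la sacudida j(t) = 60·t^2 - 48·t + 12. Sustituyendo t = 1: j(1) = 24.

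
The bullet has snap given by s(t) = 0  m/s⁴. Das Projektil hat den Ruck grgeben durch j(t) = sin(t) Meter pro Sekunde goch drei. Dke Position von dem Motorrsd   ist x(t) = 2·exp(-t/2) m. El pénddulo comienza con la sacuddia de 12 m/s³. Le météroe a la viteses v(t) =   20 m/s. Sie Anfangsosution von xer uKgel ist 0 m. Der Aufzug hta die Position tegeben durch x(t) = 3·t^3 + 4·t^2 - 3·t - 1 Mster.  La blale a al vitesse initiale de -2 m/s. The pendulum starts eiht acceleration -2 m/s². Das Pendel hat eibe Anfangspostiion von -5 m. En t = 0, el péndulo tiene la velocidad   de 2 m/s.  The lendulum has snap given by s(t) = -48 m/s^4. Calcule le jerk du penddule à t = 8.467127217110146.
Nous devons intégrer notre équation du snap s(t) = -48 1 fois. En intégrant le snap et en utilisant la condition initiale j(0) = 12, nous obtenons j(t) = 12 - 48·t. Nous avons le jerk j(t) = 12 - 48·t. En substituant t = 8.467127217110146: j(8.467127217110146) = -394.422106421287.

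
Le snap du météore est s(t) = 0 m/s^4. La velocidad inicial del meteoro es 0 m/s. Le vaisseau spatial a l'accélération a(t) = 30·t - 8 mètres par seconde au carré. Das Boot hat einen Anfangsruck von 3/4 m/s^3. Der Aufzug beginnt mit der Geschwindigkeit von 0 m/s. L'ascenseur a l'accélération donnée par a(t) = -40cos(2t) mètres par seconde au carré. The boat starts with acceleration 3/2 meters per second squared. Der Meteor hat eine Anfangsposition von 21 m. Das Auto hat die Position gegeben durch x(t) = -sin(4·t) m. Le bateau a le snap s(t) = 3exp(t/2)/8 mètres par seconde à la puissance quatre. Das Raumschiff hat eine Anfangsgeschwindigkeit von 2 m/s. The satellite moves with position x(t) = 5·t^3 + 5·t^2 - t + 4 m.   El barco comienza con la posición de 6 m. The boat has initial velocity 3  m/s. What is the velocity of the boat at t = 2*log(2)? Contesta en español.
Para resolver esto, necesitamos tomar 3 integrales de nuestra ecuación del snap s(t) = 3·exp(t/2)/8. La antiderivada del snap es la sacudida. Usando j(0) = 3/4, obtenemos j(t) = 3·exp(t/2)/4. Integrando la sacudida y usando la condición inicial a(0) = 3/2, obtenemos a(t) = 3·exp(t/2)/2. Tomando ∫a(t)dt y aplicando v(0) = 3, encontramos v(t) = 3·exp(t/2). Tenemos la velocidad v(t) = 3·exp(t/2). Sustituyendo t = 2*log(2): v(2*log(2)) = 6.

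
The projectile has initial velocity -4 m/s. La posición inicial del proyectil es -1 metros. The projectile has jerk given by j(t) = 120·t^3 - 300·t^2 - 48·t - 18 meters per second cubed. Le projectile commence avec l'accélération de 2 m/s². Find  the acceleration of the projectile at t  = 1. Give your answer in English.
To solve this, we need to take 1 integral of our jerk equation j(t) = 120·t^3 - 300·t^2 - 48·t - 18. The antiderivative of jerk, with a(0) = 2, gives acceleration: a(t) = 30·t^4 - 100·t^3 - 24·t^2 - 18·t + 2. From the given acceleration equation a(t) = 30·t^4 - 100·t^3 - 24·t^2 - 18·t + 2, we substitute t = 1 to get a = -110.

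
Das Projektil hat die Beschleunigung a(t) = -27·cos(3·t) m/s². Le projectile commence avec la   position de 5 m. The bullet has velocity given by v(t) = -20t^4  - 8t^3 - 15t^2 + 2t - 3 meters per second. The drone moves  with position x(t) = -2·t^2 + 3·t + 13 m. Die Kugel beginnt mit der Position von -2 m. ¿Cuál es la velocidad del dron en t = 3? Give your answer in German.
Wir müssen unsere Gleichung für die Position x(t) = -2·t^2 + 3·t + 13 1-mal ableiten. Mit d/dt von x(t) finden wir v(t) = 3 - 4·t. Wir haben die Geschwindigkeit v(t) = 3 - 4·t. Durch Einsetzen von t = 3: v(3) = -9.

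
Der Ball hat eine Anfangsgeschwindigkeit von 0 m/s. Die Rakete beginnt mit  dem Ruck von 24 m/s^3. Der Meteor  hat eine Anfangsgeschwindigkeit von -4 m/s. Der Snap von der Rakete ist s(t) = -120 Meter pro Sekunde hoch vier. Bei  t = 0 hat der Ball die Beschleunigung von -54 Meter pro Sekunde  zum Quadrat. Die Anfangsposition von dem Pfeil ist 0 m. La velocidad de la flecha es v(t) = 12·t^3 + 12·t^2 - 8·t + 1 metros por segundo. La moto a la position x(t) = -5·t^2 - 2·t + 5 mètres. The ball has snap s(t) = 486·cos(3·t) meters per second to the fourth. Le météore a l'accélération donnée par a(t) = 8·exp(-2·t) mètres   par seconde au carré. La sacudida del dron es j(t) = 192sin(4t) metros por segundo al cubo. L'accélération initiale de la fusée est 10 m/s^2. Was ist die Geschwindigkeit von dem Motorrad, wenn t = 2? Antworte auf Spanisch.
Para resolver esto, necesitamos tomar 1 derivada de nuestra ecuación de la posición x(t) = -5·t^2 - 2·t + 5. Derivando la posición, obtenemos la velocidad: v(t) = -10·t - 2. Tenemos la velocidad v(t) = -10·t - 2. Sustituyendo t = 2: v(2) = -22.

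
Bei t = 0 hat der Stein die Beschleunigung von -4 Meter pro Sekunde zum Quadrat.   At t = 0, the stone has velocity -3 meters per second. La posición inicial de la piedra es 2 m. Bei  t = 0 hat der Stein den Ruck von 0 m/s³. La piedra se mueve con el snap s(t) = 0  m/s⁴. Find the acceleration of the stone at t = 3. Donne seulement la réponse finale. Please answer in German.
Die Antwort ist -4.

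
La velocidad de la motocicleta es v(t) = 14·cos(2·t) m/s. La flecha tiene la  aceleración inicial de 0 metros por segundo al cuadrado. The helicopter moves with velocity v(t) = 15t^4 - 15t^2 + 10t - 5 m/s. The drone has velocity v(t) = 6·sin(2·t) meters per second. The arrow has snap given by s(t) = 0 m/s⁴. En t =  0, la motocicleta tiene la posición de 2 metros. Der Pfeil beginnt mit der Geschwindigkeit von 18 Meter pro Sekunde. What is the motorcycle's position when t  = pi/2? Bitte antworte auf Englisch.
Starting from velocity v(t) = 14·cos(2·t), we take 1 integral. The integral of velocity, with x(0) = 2, gives position: x(t) = 7·sin(2·t) + 2. From the given position equation x(t) = 7·sin(2·t) + 2, we substitute t = pi/2 to get x = 2.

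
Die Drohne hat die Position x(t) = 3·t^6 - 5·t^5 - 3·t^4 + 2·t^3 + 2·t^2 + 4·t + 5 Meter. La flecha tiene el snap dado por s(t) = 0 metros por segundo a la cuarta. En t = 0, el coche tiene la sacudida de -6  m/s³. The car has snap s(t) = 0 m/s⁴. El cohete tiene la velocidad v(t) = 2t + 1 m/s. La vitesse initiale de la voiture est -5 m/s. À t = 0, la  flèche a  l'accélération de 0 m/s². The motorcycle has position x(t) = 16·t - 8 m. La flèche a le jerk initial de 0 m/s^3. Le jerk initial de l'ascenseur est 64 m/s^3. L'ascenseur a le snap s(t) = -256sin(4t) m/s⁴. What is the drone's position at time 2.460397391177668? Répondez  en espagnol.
Usando x(t) = 3·t^6 - 5·t^5 - 3·t^4 + 2·t^3 + 2·t^2 + 4·t + 5 y sustituyendo t = 2.460397391177668, encontramos x = 161.494816976902.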